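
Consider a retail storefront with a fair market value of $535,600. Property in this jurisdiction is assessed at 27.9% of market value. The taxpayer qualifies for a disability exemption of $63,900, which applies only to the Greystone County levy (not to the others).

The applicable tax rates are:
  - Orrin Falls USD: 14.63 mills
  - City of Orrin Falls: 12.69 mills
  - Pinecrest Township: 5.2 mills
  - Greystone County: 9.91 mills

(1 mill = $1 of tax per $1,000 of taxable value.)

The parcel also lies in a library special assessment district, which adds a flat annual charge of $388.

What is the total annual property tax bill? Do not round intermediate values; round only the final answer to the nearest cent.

Assessed value = $535,600 × 0.279 = $149,432.4
Orrin Falls USD: $149,432.4 × 0.01463 = $2,186.196012
City of Orrin Falls: $149,432.4 × 0.01269 = $1,896.297156
Pinecrest Township: $149,432.4 × 0.0052 = $777.04848
Greystone County: ($149,432.4 − $63,900) × 0.00991 = $85,532.4 × 0.00991 = $847.626084
Levies subtotal = $5,707.167732
Total = $5,707.167732 + $388 = $6,095.167732

$6,095.17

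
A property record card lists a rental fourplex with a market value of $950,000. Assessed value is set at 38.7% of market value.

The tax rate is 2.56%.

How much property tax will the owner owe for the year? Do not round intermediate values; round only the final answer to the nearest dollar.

$9,412

Assessed value = $950,000 × 0.387 = $367,650
Tax = $367,650 × 0.0256 = $9,411.84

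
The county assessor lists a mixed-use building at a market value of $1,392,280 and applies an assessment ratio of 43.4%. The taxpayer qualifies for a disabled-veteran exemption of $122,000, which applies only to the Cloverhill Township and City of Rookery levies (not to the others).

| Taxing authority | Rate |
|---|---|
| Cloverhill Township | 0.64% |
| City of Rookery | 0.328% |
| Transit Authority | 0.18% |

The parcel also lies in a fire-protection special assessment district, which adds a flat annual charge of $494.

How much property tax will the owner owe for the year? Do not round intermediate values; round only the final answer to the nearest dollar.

Assessed value = $1,392,280 × 0.434 = $604,249.52
Cloverhill Township: ($604,249.52 − $122,000) × 0.0064 = $482,249.52 × 0.0064 = $3,086.396928
City of Rookery: ($604,249.52 − $122,000) × 0.00328 = $482,249.52 × 0.00328 = $1,581.7784256
Transit Authority: $604,249.52 × 0.0018 = $1,087.649136
Levies subtotal = $5,755.8244896
Total = $5,755.8244896 + $494 = $6,249.8244896

$6,250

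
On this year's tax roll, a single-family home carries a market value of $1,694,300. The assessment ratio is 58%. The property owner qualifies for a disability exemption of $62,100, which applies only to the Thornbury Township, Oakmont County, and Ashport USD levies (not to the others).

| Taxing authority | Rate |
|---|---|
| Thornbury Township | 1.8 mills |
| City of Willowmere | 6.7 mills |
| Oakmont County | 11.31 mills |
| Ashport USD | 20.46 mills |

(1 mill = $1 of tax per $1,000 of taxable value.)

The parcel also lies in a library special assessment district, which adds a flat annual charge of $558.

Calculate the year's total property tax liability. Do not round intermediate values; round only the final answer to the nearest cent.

Assessed value = $1,694,300 × 0.58 = $982,694
Thornbury Township: ($982,694 − $62,100) × 0.0018 = $920,594 × 0.0018 = $1,657.0692
City of Willowmere: $982,694 × 0.0067 = $6,584.0498
Oakmont County: ($982,694 − $62,100) × 0.01131 = $920,594 × 0.01131 = $10,411.91814
Ashport USD: ($982,694 − $62,100) × 0.02046 = $920,594 × 0.02046 = $18,835.35324
Levies subtotal = $37,488.39038
Total = $37,488.39038 + $558 = $38,046.39038

$38,046.39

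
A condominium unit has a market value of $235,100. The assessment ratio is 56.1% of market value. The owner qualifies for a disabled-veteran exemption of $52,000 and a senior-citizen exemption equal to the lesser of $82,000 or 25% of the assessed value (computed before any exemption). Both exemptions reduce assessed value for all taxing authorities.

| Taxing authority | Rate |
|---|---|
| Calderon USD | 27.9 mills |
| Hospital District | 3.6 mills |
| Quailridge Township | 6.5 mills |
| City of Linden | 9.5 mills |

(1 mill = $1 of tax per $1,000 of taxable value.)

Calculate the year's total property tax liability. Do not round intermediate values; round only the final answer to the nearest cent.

$2,228.62

Assessed value = $235,100 × 0.561 = $131,891.1
Senior-citizen exemption = min($82,000, 25% × $131,891.1) = min($82,000, $32,972.775) = $32,972.775 (percentage binds)
Taxable value = $131,891.1 − $52,000 − $32,972.775 = $46,918.325
Calderon USD: $46,918.325 × 0.0279 = $1,309.0212675
Hospital District: $46,918.325 × 0.0036 = $168.90597
Quailridge Township: $46,918.325 × 0.0065 = $304.9691125
City of Linden: $46,918.325 × 0.0095 = $445.7240875
Total = $2,228.6204375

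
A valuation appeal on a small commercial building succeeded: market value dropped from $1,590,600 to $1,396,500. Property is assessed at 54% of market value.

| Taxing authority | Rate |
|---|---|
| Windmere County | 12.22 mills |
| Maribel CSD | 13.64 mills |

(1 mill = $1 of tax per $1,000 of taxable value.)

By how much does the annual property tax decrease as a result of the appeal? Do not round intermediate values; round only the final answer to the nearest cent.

Old assessed value = $1,590,600 × 0.54 = $858,924
New assessed value = $1,396,500 × 0.54 = $754,110
Combined rate = 0.01222 + 0.01364 = 0.02586
Old tax = $858,924 × 0.02586 = $22,211.77464
New tax = $754,110 × 0.02586 = $19,501.2846
Reduction = $22,211.77464 − $19,501.2846 = $2,710.49004

$2,710.49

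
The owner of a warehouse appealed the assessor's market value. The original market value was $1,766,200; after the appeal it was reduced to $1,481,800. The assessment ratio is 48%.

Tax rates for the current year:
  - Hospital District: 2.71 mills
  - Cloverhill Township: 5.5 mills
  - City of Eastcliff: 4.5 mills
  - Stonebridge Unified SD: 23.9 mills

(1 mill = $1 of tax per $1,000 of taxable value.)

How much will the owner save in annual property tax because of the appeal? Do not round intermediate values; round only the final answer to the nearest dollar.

$4,998

Old assessed value = $1,766,200 × 0.48 = $847,776
New assessed value = $1,481,800 × 0.48 = $711,264
Combined rate = 0.00271 + 0.0055 + 0.0045 + 0.0239 = 0.03661
Old tax = $847,776 × 0.03661 = $31,037.07936
New tax = $711,264 × 0.03661 = $26,039.37504
Reduction = $31,037.07936 − $26,039.37504 = $4,997.70432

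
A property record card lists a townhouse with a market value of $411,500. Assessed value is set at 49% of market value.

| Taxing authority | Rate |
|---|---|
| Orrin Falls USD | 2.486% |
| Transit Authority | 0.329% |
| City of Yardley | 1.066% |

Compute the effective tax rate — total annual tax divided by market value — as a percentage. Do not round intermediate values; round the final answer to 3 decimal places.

Assessed value = $411,500 × 0.49 = $201,635
Orrin Falls USD: $201,635 × 0.02486 = $5,012.6461
Transit Authority: $201,635 × 0.00329 = $663.37915
City of Yardley: $201,635 × 0.01066 = $2,149.4291
Total tax = $7,825.45435
Effective rate = $7,825.45435 ÷ $411,500 = 1.902% of market value

1.902%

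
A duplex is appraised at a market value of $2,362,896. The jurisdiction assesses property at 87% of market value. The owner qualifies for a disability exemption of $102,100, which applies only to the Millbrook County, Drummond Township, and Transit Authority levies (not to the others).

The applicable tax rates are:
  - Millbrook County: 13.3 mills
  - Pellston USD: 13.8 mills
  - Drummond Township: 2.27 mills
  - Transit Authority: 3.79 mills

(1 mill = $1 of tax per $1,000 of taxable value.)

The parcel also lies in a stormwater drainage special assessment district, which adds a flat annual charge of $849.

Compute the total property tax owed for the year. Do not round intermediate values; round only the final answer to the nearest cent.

Assessed value = $2,362,896 × 0.87 = $2,055,719.52
Millbrook County: ($2,055,719.52 − $102,100) × 0.0133 = $1,953,619.52 × 0.0133 = $25,983.139616
Pellston USD: $2,055,719.52 × 0.0138 = $28,368.929376
Drummond Township: ($2,055,719.52 − $102,100) × 0.00227 = $1,953,619.52 × 0.00227 = $4,434.7163104
Transit Authority: ($2,055,719.52 − $102,100) × 0.00379 = $1,953,619.52 × 0.00379 = $7,404.2179808
Levies subtotal = $66,191.0032832
Total = $66,191.0032832 + $849 = $67,040.0032832

$67,040.00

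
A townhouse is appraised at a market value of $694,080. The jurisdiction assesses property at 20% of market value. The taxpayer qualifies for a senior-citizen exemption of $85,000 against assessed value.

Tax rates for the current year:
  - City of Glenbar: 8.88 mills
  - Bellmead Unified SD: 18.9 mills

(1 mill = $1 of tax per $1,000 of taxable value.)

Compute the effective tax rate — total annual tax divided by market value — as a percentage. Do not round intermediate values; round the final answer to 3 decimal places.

Assessed value = $694,080 × 0.2 = $138,816
Taxable value = $138,816 − $85,000 = $53,816
City of Glenbar: $53,816 × 0.00888 = $477.88608
Bellmead Unified SD: $53,816 × 0.0189 = $1,017.1224
Total tax = $1,495.00848
Effective rate = $1,495.00848 ÷ $694,080 = 0.215% of market value

0.215%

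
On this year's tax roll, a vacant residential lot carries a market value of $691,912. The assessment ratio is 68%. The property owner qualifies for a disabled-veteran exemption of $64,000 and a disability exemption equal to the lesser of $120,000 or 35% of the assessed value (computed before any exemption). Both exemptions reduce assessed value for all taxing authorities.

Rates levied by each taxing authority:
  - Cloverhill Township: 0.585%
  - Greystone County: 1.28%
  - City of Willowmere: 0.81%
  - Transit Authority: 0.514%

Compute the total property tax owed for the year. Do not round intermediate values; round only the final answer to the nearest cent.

Assessed value = $691,912 × 0.68 = $470,500.16
Disability exemption = min($120,000, 35% × $470,500.16) = min($120,000, $164,675.056) = $120,000 (dollar cap binds)
Taxable value = $470,500.16 − $64,000 − $120,000 = $286,500.16
Cloverhill Township: $286,500.16 × 0.00585 = $1,676.025936
Greystone County: $286,500.16 × 0.0128 = $3,667.202048
City of Willowmere: $286,500.16 × 0.0081 = $2,320.651296
Transit Authority: $286,500.16 × 0.00514 = $1,472.6108224
Total = $9,136.4901024

$9,136.49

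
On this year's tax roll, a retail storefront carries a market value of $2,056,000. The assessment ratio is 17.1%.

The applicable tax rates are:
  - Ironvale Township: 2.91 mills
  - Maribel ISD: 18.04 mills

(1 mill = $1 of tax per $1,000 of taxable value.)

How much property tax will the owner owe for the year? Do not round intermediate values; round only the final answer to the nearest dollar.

$7,366

Assessed value = $2,056,000 × 0.171 = $351,576
Ironvale Township: $351,576 × 0.00291 = $1,023.08616
Maribel ISD: $351,576 × 0.01804 = $6,342.43104
Total = $1,023.08616 + $6,342.43104 = $7,365.5172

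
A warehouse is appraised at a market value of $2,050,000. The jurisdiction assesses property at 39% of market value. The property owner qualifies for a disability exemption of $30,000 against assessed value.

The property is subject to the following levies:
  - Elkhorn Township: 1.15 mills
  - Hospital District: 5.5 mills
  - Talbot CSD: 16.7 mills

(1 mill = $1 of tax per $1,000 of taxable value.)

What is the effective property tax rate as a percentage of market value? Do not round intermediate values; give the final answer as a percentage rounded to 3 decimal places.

Assessed value = $2,050,000 × 0.39 = $799,500
Taxable value = $799,500 − $30,000 = $769,500
Elkhorn Township: $769,500 × 0.00115 = $884.925
Hospital District: $769,500 × 0.0055 = $4,232.25
Talbot CSD: $769,500 × 0.0167 = $12,850.65
Total tax = $17,967.825
Effective rate = $17,967.825 ÷ $2,050,000 = 0.876% of market value

0.876%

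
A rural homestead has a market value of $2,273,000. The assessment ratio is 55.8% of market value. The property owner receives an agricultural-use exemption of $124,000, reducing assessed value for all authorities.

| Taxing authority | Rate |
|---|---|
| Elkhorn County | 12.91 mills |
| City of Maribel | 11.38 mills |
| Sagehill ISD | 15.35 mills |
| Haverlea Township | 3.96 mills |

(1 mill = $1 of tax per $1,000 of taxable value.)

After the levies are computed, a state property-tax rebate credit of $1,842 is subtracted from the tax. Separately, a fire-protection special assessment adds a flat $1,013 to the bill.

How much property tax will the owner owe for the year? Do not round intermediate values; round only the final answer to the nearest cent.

$49,063.96

Assessed value = $2,273,000 × 0.558 = $1,268,334
Taxable value = $1,268,334 − $124,000 = $1,144,334
Elkhorn County: $1,144,334 × 0.01291 = $14,773.35194
City of Maribel: $1,144,334 × 0.01138 = $13,022.52092
Sagehill ISD: $1,144,334 × 0.01535 = $17,565.5269
Haverlea Township: $1,144,334 × 0.00396 = $4,531.56264
Levies subtotal = $49,892.9624
After credit = $49,892.9624 − $1,842 = $48,050.9624
Total = $48,050.9624 + $1,013 = $49,063.9624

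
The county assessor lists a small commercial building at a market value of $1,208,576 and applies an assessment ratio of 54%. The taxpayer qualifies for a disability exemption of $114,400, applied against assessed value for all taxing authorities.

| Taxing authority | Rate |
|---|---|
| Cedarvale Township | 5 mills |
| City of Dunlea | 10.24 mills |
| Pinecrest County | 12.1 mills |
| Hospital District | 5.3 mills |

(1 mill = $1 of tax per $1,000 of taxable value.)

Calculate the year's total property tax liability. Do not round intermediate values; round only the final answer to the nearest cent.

Assessed value = $1,208,576 × 0.54 = $652,631.04
Taxable value = $652,631.04 − $114,400 = $538,231.04
Cedarvale Township: $538,231.04 × 0.005 = $2,691.1552
City of Dunlea: $538,231.04 × 0.01024 = $5,511.4858496
Pinecrest County: $538,231.04 × 0.0121 = $6,512.595584
Hospital District: $538,231.04 × 0.0053 = $2,852.624512
Total = $2,691.1552 + $5,511.4858496 + $6,512.595584 + $2,852.624512 = $17,567.8611456

$17,567.86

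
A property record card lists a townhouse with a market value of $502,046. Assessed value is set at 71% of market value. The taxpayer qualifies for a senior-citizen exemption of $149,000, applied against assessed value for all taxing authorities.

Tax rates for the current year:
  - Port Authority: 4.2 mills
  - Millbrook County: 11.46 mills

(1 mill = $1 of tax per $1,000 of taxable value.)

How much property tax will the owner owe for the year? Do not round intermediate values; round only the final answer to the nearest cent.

Assessed value = $502,046 × 0.71 = $356,452.66
Taxable value = $356,452.66 − $149,000 = $207,452.66
Port Authority: $207,452.66 × 0.0042 = $871.301172
Millbrook County: $207,452.66 × 0.01146 = $2,377.4074836
Total = $871.301172 + $2,377.4074836 = $3,248.7086556

$3,248.71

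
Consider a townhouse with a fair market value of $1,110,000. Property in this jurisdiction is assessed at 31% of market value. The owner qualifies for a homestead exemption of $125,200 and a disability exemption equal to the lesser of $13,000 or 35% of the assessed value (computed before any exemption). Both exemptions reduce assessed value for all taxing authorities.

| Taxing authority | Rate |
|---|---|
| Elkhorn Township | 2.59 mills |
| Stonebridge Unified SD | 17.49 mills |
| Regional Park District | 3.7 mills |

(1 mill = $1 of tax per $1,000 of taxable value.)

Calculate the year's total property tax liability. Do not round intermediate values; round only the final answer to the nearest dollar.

$4,896

Assessed value = $1,110,000 × 0.31 = $344,100
Disability exemption = min($13,000, 35% × $344,100) = min($13,000, $120,435) = $13,000 (dollar cap binds)
Taxable value = $344,100 − $125,200 − $13,000 = $205,900
Elkhorn Township: $205,900 × 0.00259 = $533.281
Stonebridge Unified SD: $205,900 × 0.01749 = $3,601.191
Regional Park District: $205,900 × 0.0037 = $761.83
Total = $4,896.302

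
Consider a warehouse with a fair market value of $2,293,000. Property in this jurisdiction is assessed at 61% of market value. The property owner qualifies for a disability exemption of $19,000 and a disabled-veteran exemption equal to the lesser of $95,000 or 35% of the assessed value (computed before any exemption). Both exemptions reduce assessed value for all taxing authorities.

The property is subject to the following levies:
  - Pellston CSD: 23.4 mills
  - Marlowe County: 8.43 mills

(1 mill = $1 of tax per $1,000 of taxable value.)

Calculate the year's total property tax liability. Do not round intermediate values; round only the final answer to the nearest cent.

Assessed value = $2,293,000 × 0.61 = $1,398,730
Disabled-veteran exemption = min($95,000, 35% × $1,398,730) = min($95,000, $489,555.5) = $95,000 (dollar cap binds)
Taxable value = $1,398,730 − $19,000 − $95,000 = $1,284,730
Pellston CSD: $1,284,730 × 0.0234 = $30,062.682
Marlowe County: $1,284,730 × 0.00843 = $10,830.2739
Total = $40,892.9559

$40,892.96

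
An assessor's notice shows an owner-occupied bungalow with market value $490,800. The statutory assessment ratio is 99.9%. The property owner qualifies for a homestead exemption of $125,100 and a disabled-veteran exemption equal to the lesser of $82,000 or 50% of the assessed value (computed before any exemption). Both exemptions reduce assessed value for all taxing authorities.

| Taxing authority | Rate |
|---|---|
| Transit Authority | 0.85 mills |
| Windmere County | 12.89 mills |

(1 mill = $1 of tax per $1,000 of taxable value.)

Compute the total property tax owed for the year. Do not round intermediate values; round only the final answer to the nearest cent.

$3,891.29

Assessed value = $490,800 × 0.999 = $490,309.2
Disabled-veteran exemption = min($82,000, 50% × $490,309.2) = min($82,000, $245,154.6) = $82,000 (dollar cap binds)
Taxable value = $490,309.2 − $125,100 − $82,000 = $283,209.2
Transit Authority: $283,209.2 × 0.00085 = $240.72782
Windmere County: $283,209.2 × 0.01289 = $3,650.566588
Total = $3,891.294408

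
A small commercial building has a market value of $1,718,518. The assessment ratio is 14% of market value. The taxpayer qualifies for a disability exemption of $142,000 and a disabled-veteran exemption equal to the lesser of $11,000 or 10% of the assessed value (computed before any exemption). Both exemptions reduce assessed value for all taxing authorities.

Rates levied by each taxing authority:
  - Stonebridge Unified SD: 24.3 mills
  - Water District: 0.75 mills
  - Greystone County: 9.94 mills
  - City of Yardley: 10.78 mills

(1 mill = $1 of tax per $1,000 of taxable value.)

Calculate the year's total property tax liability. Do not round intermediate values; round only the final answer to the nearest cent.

Assessed value = $1,718,518 × 0.14 = $240,592.52
Disabled-veteran exemption = min($11,000, 10% × $240,592.52) = min($11,000, $24,059.252) = $11,000 (dollar cap binds)
Taxable value = $240,592.52 − $142,000 − $11,000 = $87,592.52
Stonebridge Unified SD: $87,592.52 × 0.0243 = $2,128.498236
Water District: $87,592.52 × 0.00075 = $65.69439
Greystone County: $87,592.52 × 0.00994 = $870.6696488
City of Yardley: $87,592.52 × 0.01078 = $944.2473656
Total = $4,009.1096404

$4,009.11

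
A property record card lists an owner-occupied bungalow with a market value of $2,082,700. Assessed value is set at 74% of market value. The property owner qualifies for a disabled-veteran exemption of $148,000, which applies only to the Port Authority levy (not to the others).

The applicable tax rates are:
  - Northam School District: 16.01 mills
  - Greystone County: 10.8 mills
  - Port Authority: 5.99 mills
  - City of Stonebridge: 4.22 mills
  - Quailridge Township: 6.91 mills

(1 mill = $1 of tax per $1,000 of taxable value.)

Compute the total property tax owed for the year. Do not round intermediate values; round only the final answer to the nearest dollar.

Assessed value = $2,082,700 × 0.74 = $1,541,198
Northam School District: $1,541,198 × 0.01601 = $24,674.57998
Greystone County: $1,541,198 × 0.0108 = $16,644.9384
Port Authority: ($1,541,198 − $148,000) × 0.00599 = $1,393,198 × 0.00599 = $8,345.25602
City of Stonebridge: $1,541,198 × 0.00422 = $6,503.85556
Quailridge Township: $1,541,198 × 0.00691 = $10,649.67818
Total = $66,818.30814

$66,818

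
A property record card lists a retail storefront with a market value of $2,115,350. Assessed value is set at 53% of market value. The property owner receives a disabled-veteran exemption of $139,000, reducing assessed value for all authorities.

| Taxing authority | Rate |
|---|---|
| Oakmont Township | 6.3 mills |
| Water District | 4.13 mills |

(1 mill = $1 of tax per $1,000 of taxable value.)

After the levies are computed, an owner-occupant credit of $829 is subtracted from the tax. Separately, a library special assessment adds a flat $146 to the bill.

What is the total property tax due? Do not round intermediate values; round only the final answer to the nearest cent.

Assessed value = $2,115,350 × 0.53 = $1,121,135.5
Taxable value = $1,121,135.5 − $139,000 = $982,135.5
Oakmont Township: $982,135.5 × 0.0063 = $6,187.45365
Water District: $982,135.5 × 0.00413 = $4,056.219615
Levies subtotal = $10,243.673265
After credit = $10,243.673265 − $829 = $9,414.673265
Total = $9,414.673265 + $146 = $9,560.673265

$9,560.67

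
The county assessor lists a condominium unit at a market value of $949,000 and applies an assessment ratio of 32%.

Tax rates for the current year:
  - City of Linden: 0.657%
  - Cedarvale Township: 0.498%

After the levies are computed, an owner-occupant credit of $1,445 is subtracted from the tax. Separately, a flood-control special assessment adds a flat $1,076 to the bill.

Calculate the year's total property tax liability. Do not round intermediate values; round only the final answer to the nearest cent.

Assessed value = $949,000 × 0.32 = $303,680
City of Linden: $303,680 × 0.00657 = $1,995.1776
Cedarvale Township: $303,680 × 0.00498 = $1,512.3264
Levies subtotal = $3,507.504
After credit = $3,507.504 − $1,445 = $2,062.504
Total = $2,062.504 + $1,076 = $3,138.504

$3,138.50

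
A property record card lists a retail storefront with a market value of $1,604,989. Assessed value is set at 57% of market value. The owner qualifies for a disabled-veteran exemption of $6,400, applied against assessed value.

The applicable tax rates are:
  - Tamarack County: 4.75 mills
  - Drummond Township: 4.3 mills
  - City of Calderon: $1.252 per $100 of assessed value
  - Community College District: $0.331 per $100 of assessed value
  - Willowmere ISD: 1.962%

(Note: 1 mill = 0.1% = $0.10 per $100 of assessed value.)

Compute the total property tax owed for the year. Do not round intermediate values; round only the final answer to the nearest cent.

Assessed value = $1,604,989 × 0.57 = $914,843.73
Taxable value = $914,843.73 − $6,400 = $908,443.73
Tamarack County: $908,443.73 × 0.00475 = $4,315.1077175
Drummond Township: $908,443.73 × 0.0043 = $3,906.308039
City of Calderon: $908,443.73 × 0.01252 = $11,373.7154996
Community College District: $908,443.73 × 0.00331 = $3,006.9487463
Willowmere ISD: $908,443.73 × 0.01962 = $17,823.6659826
Total = $40,425.745985

$40,425.75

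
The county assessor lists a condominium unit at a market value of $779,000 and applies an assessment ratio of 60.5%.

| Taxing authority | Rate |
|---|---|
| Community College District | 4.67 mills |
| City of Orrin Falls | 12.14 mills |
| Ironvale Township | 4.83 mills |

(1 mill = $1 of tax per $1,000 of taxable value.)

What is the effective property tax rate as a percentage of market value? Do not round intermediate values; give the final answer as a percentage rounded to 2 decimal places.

Assessed value = $779,000 × 0.605 = $471,295
Community College District: $471,295 × 0.00467 = $2,200.94765
City of Orrin Falls: $471,295 × 0.01214 = $5,721.5213
Ironvale Township: $471,295 × 0.00483 = $2,276.35485
Total tax = $10,198.8238
Effective rate = $10,198.8238 ÷ $779,000 = 1.31% of market value

1.31%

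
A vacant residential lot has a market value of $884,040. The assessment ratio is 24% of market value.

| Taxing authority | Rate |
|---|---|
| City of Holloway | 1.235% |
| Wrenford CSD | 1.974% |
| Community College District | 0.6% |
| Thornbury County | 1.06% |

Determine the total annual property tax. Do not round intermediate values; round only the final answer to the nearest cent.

Assessed value = $884,040 × 0.24 = $212,169.6
City of Holloway: $212,169.6 × 0.01235 = $2,620.29456
Wrenford CSD: $212,169.6 × 0.01974 = $4,188.227904
Community College District: $212,169.6 × 0.006 = $1,273.0176
Thornbury County: $212,169.6 × 0.0106 = $2,248.99776
Total = $2,620.29456 + $4,188.227904 + $1,273.0176 + $2,248.99776 = $10,330.537824

$10,330.54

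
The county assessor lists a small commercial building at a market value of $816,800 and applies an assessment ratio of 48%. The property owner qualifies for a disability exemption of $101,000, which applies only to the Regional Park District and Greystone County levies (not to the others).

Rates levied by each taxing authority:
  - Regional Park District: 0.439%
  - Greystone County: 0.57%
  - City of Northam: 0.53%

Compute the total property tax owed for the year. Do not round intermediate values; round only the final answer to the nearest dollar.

Assessed value = $816,800 × 0.48 = $392,064
Regional Park District: ($392,064 − $101,000) × 0.00439 = $291,064 × 0.00439 = $1,277.77096
Greystone County: ($392,064 − $101,000) × 0.0057 = $291,064 × 0.0057 = $1,659.0648
City of Northam: $392,064 × 0.0053 = $2,077.9392
Total = $5,014.77496

$5,015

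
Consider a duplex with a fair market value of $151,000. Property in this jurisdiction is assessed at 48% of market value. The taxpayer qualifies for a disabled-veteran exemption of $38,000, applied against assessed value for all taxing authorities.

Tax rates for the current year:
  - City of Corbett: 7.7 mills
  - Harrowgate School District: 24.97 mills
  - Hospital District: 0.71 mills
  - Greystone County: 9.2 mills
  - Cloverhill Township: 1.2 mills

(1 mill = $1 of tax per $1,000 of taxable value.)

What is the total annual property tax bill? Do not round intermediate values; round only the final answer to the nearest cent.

$1,509.53

Assessed value = $151,000 × 0.48 = $72,480
Taxable value = $72,480 − $38,000 = $34,480
City of Corbett: $34,480 × 0.0077 = $265.496
Harrowgate School District: $34,480 × 0.02497 = $860.9656
Hospital District: $34,480 × 0.00071 = $24.4808
Greystone County: $34,480 × 0.0092 = $317.216
Cloverhill Township: $34,480 × 0.0012 = $41.376
Total = $265.496 + $860.9656 + $24.4808 + $317.216 + $41.376 = $1,509.5344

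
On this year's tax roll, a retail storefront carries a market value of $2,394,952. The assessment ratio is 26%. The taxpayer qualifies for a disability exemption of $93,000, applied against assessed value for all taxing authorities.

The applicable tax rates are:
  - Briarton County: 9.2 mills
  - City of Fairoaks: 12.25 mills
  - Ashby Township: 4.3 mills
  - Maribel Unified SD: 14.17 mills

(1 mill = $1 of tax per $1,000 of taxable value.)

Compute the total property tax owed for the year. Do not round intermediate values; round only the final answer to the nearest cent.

$21,145.13

Assessed value = $2,394,952 × 0.26 = $622,687.52
Taxable value = $622,687.52 − $93,000 = $529,687.52
Briarton County: $529,687.52 × 0.0092 = $4,873.125184
City of Fairoaks: $529,687.52 × 0.01225 = $6,488.67212
Ashby Township: $529,687.52 × 0.0043 = $2,277.656336
Maribel Unified SD: $529,687.52 × 0.01417 = $7,505.6721584
Total = $4,873.125184 + $6,488.67212 + $2,277.656336 + $7,505.6721584 = $21,145.1257984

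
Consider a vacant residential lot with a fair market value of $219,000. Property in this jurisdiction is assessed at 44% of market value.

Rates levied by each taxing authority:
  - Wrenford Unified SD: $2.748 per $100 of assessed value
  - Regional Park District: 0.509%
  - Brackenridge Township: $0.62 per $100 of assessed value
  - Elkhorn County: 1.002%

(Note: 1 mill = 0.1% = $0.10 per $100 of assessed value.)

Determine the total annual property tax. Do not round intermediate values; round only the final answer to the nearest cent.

$4,701.40

Assessed value = $219,000 × 0.44 = $96,360
Wrenford Unified SD: $96,360 × 0.02748 = $2,647.9728
Regional Park District: $96,360 × 0.00509 = $490.4724
Brackenridge Township: $96,360 × 0.0062 = $597.432
Elkhorn County: $96,360 × 0.01002 = $965.5272
Total = $4,701.4044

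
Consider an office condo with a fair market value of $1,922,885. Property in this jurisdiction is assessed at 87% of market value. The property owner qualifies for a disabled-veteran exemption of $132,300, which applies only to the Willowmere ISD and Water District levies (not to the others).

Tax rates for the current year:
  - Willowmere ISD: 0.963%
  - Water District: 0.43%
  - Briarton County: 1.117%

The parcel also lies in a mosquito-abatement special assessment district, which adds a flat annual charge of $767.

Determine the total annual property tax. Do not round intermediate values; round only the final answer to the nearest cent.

Assessed value = $1,922,885 × 0.87 = $1,672,909.95
Willowmere ISD: ($1,672,909.95 − $132,300) × 0.00963 = $1,540,609.95 × 0.00963 = $14,836.0738185
Water District: ($1,672,909.95 − $132,300) × 0.0043 = $1,540,609.95 × 0.0043 = $6,624.622785
Briarton County: $1,672,909.95 × 0.01117 = $18,686.4041415
Levies subtotal = $40,147.100745
Total = $40,147.100745 + $767 = $40,914.100745

$40,914.10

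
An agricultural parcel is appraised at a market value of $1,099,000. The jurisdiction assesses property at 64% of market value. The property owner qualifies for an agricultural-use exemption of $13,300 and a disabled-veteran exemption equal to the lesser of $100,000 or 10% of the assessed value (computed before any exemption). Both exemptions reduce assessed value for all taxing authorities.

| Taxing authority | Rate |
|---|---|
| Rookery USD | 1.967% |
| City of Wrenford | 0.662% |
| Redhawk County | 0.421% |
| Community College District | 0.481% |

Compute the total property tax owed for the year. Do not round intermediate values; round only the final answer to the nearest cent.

Assessed value = $1,099,000 × 0.64 = $703,360
Disabled-veteran exemption = min($100,000, 10% × $703,360) = min($100,000, $70,336) = $70,336 (percentage binds)
Taxable value = $703,360 − $13,300 − $70,336 = $619,724
Rookery USD: $619,724 × 0.01967 = $12,189.97108
City of Wrenford: $619,724 × 0.00662 = $4,102.57288
Redhawk County: $619,724 × 0.00421 = $2,609.03804
Community College District: $619,724 × 0.00481 = $2,980.87244
Total = $21,882.45444

$21,882.45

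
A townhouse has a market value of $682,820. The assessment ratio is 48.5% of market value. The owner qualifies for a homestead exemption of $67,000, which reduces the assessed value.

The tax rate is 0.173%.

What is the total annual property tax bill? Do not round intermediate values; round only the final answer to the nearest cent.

$457.01

Assessed value = $682,820 × 0.485 = $331,167.7
Taxable value = $331,167.7 − $67,000 = $264,167.7
Tax = $264,167.7 × 0.00173 = $457.010121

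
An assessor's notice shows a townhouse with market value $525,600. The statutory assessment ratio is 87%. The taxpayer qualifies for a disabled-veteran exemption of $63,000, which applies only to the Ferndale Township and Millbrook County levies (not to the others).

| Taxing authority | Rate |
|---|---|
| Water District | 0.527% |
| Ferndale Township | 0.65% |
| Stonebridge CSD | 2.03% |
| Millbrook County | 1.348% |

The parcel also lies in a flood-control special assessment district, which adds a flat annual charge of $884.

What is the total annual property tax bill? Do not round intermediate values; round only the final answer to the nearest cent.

Assessed value = $525,600 × 0.87 = $457,272
Water District: $457,272 × 0.00527 = $2,409.82344
Ferndale Township: ($457,272 − $63,000) × 0.0065 = $394,272 × 0.0065 = $2,562.768
Stonebridge CSD: $457,272 × 0.0203 = $9,282.6216
Millbrook County: ($457,272 − $63,000) × 0.01348 = $394,272 × 0.01348 = $5,314.78656
Levies subtotal = $19,569.9996
Total = $19,569.9996 + $884 = $20,453.9996

$20,454.00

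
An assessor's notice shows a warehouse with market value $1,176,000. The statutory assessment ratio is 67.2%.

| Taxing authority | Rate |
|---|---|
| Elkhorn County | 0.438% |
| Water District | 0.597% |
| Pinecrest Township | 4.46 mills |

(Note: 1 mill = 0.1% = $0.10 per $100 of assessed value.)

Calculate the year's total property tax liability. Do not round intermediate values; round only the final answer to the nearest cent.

$11,703.93

Assessed value = $1,176,000 × 0.672 = $790,272
Elkhorn County: $790,272 × 0.00438 = $3,461.39136
Water District: $790,272 × 0.00597 = $4,717.92384
Pinecrest Township: $790,272 × 0.00446 = $3,524.61312
Total = $11,703.92832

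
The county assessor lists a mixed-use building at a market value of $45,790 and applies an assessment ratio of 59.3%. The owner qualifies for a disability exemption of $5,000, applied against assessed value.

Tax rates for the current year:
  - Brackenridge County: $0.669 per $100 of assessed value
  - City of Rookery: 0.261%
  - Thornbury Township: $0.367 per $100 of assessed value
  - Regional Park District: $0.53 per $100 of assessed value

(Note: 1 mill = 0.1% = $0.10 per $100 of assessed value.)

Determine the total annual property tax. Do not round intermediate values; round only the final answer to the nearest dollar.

Assessed value = $45,790 × 0.593 = $27,153.47
Taxable value = $27,153.47 − $5,000 = $22,153.47
Brackenridge County: $22,153.47 × 0.00669 = $148.2067143
City of Rookery: $22,153.47 × 0.00261 = $57.8205567
Thornbury Township: $22,153.47 × 0.00367 = $81.3032349
Regional Park District: $22,153.47 × 0.0053 = $117.413391
Total = $404.7438969

$405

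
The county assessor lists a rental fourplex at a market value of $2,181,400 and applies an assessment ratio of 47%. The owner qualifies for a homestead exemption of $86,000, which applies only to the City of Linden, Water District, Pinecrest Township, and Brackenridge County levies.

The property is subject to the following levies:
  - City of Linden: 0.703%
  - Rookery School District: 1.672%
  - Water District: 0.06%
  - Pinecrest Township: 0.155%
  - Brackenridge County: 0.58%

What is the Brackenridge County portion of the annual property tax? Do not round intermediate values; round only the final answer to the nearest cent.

Assessed value = $2,181,400 × 0.47 = $1,025,258
Brackenridge County taxable value = $1,025,258 − $86,000 = $939,258
Brackenridge County levy = $939,258 × 0.0058 = $5,447.6964

$5,447.70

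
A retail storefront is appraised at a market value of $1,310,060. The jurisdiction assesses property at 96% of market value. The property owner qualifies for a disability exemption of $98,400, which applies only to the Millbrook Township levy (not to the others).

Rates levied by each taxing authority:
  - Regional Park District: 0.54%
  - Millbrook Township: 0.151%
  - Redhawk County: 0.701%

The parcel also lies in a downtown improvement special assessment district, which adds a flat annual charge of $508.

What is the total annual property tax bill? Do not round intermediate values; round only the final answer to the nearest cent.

$17,866.01

Assessed value = $1,310,060 × 0.96 = $1,257,657.6
Regional Park District: $1,257,657.6 × 0.0054 = $6,791.35104
Millbrook Township: ($1,257,657.6 − $98,400) × 0.00151 = $1,159,257.6 × 0.00151 = $1,750.478976
Redhawk County: $1,257,657.6 × 0.00701 = $8,816.179776
Levies subtotal = $17,358.009792
Total = $17,358.009792 + $508 = $17,866.009792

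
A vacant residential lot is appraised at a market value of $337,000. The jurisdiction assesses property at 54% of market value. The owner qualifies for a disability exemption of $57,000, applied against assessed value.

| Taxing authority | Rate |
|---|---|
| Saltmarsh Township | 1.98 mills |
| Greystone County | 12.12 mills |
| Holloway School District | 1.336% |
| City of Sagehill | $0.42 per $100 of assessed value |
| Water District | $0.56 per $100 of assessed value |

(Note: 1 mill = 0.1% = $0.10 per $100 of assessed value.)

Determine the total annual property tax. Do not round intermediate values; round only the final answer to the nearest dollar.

$4,657

Assessed value = $337,000 × 0.54 = $181,980
Taxable value = $181,980 − $57,000 = $124,980
Saltmarsh Township: $124,980 × 0.00198 = $247.4604
Greystone County: $124,980 × 0.01212 = $1,514.7576
Holloway School District: $124,980 × 0.01336 = $1,669.7328
City of Sagehill: $124,980 × 0.0042 = $524.916
Water District: $124,980 × 0.0056 = $699.888
Total = $4,656.7548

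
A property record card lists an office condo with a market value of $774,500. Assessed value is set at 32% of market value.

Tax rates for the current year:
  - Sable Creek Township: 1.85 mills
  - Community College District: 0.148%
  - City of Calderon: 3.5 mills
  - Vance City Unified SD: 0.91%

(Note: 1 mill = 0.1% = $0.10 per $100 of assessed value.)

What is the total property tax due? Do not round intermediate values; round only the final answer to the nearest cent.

$3,948.09

Assessed value = $774,500 × 0.32 = $247,840
Sable Creek Township: $247,840 × 0.00185 = $458.504
Community College District: $247,840 × 0.00148 = $366.8032
City of Calderon: $247,840 × 0.0035 = $867.44
Vance City Unified SD: $247,840 × 0.0091 = $2,255.344
Total = $3,948.0912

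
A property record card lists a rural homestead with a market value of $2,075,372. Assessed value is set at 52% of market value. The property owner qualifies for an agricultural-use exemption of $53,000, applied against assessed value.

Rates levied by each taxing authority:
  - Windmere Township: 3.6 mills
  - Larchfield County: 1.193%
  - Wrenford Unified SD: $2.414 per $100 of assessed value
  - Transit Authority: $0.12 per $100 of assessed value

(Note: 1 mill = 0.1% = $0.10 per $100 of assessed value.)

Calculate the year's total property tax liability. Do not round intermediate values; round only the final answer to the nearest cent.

Assessed value = $2,075,372 × 0.52 = $1,079,193.44
Taxable value = $1,079,193.44 − $53,000 = $1,026,193.44
Windmere Township: $1,026,193.44 × 0.0036 = $3,694.296384
Larchfield County: $1,026,193.44 × 0.01193 = $12,242.4877392
Wrenford Unified SD: $1,026,193.44 × 0.02414 = $24,772.3096416
Transit Authority: $1,026,193.44 × 0.0012 = $1,231.432128
Total = $41,940.5258928

$41,940.53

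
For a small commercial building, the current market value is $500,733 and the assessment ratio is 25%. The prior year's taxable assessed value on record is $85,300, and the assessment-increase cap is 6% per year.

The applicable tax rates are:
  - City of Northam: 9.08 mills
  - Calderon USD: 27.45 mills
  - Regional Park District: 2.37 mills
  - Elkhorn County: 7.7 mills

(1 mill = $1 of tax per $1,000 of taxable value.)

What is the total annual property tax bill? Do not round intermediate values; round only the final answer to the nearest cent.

Uncapped assessed value = $500,733 × 0.25 = $125,183.25
Cap limit = $85,300 × 1.06 = $90,418
Taxable assessed value = min($125,183.25, $90,418) = $90,418 (cap binds)
City of Northam: $90,418 × 0.00908 = $820.99544
Calderon USD: $90,418 × 0.02745 = $2,481.9741
Regional Park District: $90,418 × 0.00237 = $214.29066
Elkhorn County: $90,418 × 0.0077 = $696.2186
Total = $4,213.4788

$4,213.48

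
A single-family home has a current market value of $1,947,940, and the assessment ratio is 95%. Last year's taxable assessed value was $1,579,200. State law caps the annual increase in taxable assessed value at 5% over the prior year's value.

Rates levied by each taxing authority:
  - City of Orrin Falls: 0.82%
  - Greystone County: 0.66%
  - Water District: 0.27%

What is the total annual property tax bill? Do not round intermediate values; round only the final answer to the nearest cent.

Uncapped assessed value = $1,947,940 × 0.95 = $1,850,543
Cap limit = $1,579,200 × 1.05 = $1,658,160
Taxable assessed value = min($1,850,543, $1,658,160) = $1,658,160 (cap binds)
City of Orrin Falls: $1,658,160 × 0.0082 = $13,596.912
Greystone County: $1,658,160 × 0.0066 = $10,943.856
Water District: $1,658,160 × 0.0027 = $4,477.032
Total = $29,017.8

$29,017.80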